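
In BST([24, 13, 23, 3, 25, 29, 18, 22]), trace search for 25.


BST root = 24
Search for 25: compare at each node
Path: [24, 25]


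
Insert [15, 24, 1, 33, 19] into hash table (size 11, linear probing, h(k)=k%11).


Insertions: 15->slot 4; 24->slot 2; 1->slot 1; 33->slot 0; 19->slot 8
Table: [33, 1, 24, None, 15, None, None, None, 19, None, None]


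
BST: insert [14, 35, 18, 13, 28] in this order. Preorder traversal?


Root = 14; build tree by BST insertion.
Preorder traversal: [14, 13, 35, 18, 28]


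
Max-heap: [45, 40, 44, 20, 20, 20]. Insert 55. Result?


Append 55: [45, 40, 44, 20, 20, 20, 55]
Bubble up: swap idx 6(55) with idx 2(44); swap idx 2(55) with idx 0(45)
Result: [55, 40, 45, 20, 20, 20, 44]


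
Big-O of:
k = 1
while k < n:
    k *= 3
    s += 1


Per nesting level: O(log n) = O(log n)
Complexity: O(log n)


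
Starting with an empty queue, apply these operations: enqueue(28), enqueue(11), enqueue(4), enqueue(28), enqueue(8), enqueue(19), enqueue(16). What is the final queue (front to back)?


enqueue(28) -> [28]
enqueue(11) -> [28, 11]
enqueue(4) -> [28, 11, 4]
enqueue(28) -> [28, 11, 4, 28]
enqueue(8) -> [28, 11, 4, 28, 8]
enqueue(19) -> [28, 11, 4, 28, 8, 19]
enqueue(16) -> [28, 11, 4, 28, 8, 19, 16]
Final queue (front to back): [28, 11, 4, 28, 8, 19, 16]


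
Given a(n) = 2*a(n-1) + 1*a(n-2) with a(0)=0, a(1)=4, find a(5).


Build bottom-up:
...a(3)=20, a(4)=48, a(5)=2*48+1*20=116


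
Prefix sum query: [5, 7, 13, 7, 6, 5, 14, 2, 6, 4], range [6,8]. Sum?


Prefix sums: [0, 5, 12, 25, 32, 38, 43, 57, 59, 65, 69]
Sum[6..8] = prefix[9] - prefix[6] = 65 - 43 = 22


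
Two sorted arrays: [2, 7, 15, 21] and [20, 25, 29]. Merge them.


Compare heads, take smaller each step.
Merged: [2, 7, 15, 20, 21, 25, 29]


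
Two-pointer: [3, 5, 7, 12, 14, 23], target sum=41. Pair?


Two pointers: lo=0, hi=5
No pair sums to 41


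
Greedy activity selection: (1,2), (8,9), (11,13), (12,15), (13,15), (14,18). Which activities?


Greedy: pick earliest-ending, then skip overlaps.
Selected (4 activities): [(1, 2), (8, 9), (11, 13), (13, 15)]


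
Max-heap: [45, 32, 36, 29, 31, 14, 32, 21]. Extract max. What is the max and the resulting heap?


Max = 45
Replace root with last, heapify down
Resulting heap: [36, 32, 32, 29, 31, 14, 21]


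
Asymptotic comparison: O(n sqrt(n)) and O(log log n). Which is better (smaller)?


double-logarithmic grows slower than n^1.5
O(log log n) is asymptotically smaller; O(n sqrt(n)) grows faster


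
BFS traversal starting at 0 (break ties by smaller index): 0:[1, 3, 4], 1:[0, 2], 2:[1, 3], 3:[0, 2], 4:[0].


BFS queue: start with [0]
Visit order: [0, 1, 3, 4, 2]


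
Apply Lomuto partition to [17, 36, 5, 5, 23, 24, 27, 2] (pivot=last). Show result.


Elements <= 2 go left of pivot.
Result: [2, 36, 5, 5, 23, 24, 27, 17], pivot at index 0


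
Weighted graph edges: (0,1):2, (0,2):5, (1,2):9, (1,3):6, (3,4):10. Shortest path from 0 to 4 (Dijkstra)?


Dijkstra from 0:
Distances: {0: 0, 1: 2, 2: 5, 3: 8, 4: 18}
Shortest distance to 4 = 18, path = [0, 1, 3, 4]


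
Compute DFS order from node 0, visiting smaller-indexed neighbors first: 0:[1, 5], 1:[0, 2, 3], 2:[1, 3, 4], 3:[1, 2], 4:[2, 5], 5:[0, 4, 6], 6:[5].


DFS stack-based: start with [0]
Visit order: [0, 1, 2, 3, 4, 5, 6]


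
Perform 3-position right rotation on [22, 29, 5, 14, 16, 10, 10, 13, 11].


Right rotate by 3: [10, 13, 11, 22, 29, 5, 14, 16, 10]


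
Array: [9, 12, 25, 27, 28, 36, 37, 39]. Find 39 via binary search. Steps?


Search for 39:
[0,7] mid=3 arr[3]=27
[4,7] mid=5 arr[5]=36
[6,7] mid=6 arr[6]=37
[7,7] mid=7 arr[7]=39
Total: 4 comparisons


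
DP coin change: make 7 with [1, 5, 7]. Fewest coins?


dp[0]=0; dp[i]=1+min(dp[i-c] for c in coins)
...dp[2]=2, dp[3]=3, dp[4]=4, dp[5]=1, dp[6]=2, dp[7]=1
Minimum coins for 7 = 1


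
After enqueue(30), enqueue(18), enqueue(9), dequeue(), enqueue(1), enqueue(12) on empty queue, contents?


enqueue(30) -> [30]
enqueue(18) -> [30, 18]
enqueue(9) -> [30, 18, 9]
dequeue() returns 30 -> [18, 9]
enqueue(1) -> [18, 9, 1]
enqueue(12) -> [18, 9, 1, 12]
Final queue (front to back): [18, 9, 1, 12]


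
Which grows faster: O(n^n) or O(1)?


constant grows slower than n^n
O(1) is asymptotically smaller; O(n^n) grows faster


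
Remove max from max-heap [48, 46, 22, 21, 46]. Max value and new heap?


Max = 48
Replace root with last, heapify down
Resulting heap: [46, 46, 22, 21]


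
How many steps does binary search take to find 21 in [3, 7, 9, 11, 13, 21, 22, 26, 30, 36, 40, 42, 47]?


Search for 21:
[0,12] mid=6 arr[6]=22
[0,5] mid=2 arr[2]=9
[3,5] mid=4 arr[4]=13
[5,5] mid=5 arr[5]=21
Total: 4 comparisons


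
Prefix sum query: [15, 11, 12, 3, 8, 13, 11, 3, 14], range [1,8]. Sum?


Prefix sums: [0, 15, 26, 38, 41, 49, 62, 73, 76, 90]
Sum[1..8] = prefix[9] - prefix[1] = 90 - 15 = 75


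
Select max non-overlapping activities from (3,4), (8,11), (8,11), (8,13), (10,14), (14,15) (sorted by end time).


Greedy: pick earliest-ending, then skip overlaps.
Selected (3 activities): [(3, 4), (8, 11), (14, 15)]


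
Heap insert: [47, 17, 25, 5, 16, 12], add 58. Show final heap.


Append 58: [47, 17, 25, 5, 16, 12, 58]
Bubble up: swap idx 6(58) with idx 2(25); swap idx 2(58) with idx 0(47)
Result: [58, 17, 47, 5, 16, 12, 25]


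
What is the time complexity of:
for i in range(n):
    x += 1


Per nesting level: O(n) = O(n)
Complexity: O(n)


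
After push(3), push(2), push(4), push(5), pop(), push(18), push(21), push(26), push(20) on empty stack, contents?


push(3) -> [3]
push(2) -> [3, 2]
push(4) -> [3, 2, 4]
push(5) -> [3, 2, 4, 5]
pop() returns 5 -> [3, 2, 4]
push(18) -> [3, 2, 4, 18]
push(21) -> [3, 2, 4, 18, 21]
push(26) -> [3, 2, 4, 18, 21, 26]
push(20) -> [3, 2, 4, 18, 21, 26, 20]
Final stack (bottom to top): [3, 2, 4, 18, 21, 26, 20]


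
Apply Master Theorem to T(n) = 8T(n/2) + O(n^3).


a=8, b=2, c=3. log_2(8)=3 = c=3. Case 2: O(n^c log n) = O(n^3 log n)
Complexity: O(n^3 log n)


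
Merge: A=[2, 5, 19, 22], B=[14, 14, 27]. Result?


Compare heads, take smaller each step.
Merged: [2, 5, 14, 14, 19, 22, 27]


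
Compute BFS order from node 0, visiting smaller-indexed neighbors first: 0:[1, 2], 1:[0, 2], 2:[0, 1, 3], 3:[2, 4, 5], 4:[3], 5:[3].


BFS queue: start with [0]
Visit order: [0, 1, 2, 3, 4, 5]


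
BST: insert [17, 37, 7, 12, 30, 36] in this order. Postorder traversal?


Root = 17; build tree by BST insertion.
Postorder traversal: [12, 7, 36, 30, 37, 17]


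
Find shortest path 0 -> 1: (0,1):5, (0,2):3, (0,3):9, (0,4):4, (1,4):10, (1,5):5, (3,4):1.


Dijkstra from 0:
Distances: {0: 0, 1: 5, 2: 3, 3: 5, 4: 4, 5: 10}
Shortest distance to 1 = 5, path = [0, 1]


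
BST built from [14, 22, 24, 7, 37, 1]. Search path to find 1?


BST root = 14
Search for 1: compare at each node
Path: [14, 7, 1]


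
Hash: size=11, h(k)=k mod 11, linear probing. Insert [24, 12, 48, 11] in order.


Insertions: 24->slot 2; 12->slot 1; 48->slot 4; 11->slot 0
Table: [11, 12, 24, None, 48, None, None, None, None, None, None]


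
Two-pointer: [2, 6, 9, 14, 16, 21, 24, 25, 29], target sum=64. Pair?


Two pointers: lo=0, hi=8
No pair sums to 64


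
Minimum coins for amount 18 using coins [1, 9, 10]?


dp[0]=0; dp[i]=1+min(dp[i-c] for c in coins)
...dp[13]=4, dp[14]=5, dp[15]=6, dp[16]=7, dp[17]=8, dp[18]=2
Minimum coins for 18 = 2


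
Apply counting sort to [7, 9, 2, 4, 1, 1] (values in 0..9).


Count array: [0, 2, 1, 0, 1, 0, 0, 1, 0, 1]
Reconstruct: [1, 1, 2, 4, 7, 9]


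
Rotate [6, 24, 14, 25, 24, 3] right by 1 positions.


Right rotate by 1: [3, 6, 24, 14, 25, 24]


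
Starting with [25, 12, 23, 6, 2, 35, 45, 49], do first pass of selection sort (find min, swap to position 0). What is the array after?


After one pass: [2, 12, 23, 6, 25, 35, 45, 49]


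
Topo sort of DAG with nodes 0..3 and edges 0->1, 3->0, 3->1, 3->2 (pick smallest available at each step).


Kahn's algorithm, process smallest node first
Order: [3, 0, 1, 2]


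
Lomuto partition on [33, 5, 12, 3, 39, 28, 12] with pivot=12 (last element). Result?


Elements <= 12 go left of pivot.
Result: [5, 12, 3, 12, 39, 28, 33], pivot at index 3


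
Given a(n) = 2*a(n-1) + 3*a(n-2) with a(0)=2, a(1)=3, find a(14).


Build bottom-up:
...a(12)=664302, a(13)=1992903, a(14)=2*1992903+3*664302=5978712


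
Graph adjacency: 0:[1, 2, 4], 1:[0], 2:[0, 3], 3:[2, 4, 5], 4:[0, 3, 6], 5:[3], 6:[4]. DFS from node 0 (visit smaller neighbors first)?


DFS stack-based: start with [0]
Visit order: [0, 1, 2, 3, 4, 6, 5]


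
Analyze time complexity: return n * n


Analysis: constant-time operation, no loop
Complexity: O(1)


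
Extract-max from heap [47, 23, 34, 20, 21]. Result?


Max = 47
Replace root with last, heapify down
Resulting heap: [34, 23, 21, 20]


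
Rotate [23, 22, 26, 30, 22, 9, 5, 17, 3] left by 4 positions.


Left rotate by 4: [22, 9, 5, 17, 3, 23, 22, 26, 30]


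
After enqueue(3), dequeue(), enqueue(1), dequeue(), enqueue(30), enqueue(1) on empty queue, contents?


enqueue(3) -> [3]
dequeue() returns 3 -> []
enqueue(1) -> [1]
dequeue() returns 1 -> []
enqueue(30) -> [30]
enqueue(1) -> [30, 1]
Final queue (front to back): [30, 1]


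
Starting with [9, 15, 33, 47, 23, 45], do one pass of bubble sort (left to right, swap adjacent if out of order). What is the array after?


After one pass: [9, 15, 33, 23, 45, 47]


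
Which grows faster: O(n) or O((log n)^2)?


polylogarithmic grows slower than linear
O((log n)^2) is asymptotically smaller; O(n) grows faster


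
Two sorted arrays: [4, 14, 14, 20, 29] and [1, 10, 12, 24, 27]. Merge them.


Compare heads, take smaller each step.
Merged: [1, 4, 10, 12, 14, 14, 20, 24, 27, 29]


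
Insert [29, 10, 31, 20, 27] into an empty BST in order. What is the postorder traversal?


Root = 29; build tree by BST insertion.
Postorder traversal: [27, 20, 10, 31, 29]


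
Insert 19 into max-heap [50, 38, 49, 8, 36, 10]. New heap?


Append 19: [50, 38, 49, 8, 36, 10, 19]
Bubble up: no swaps needed
Result: [50, 38, 49, 8, 36, 10, 19]


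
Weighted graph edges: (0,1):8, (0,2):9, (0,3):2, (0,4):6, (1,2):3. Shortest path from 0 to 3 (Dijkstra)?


Dijkstra from 0:
Distances: {0: 0, 1: 8, 2: 9, 3: 2, 4: 6}
Shortest distance to 3 = 2, path = [0, 3]


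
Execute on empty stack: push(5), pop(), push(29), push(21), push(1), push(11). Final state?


push(5) -> [5]
pop() returns 5 -> []
push(29) -> [29]
push(21) -> [29, 21]
push(1) -> [29, 21, 1]
push(11) -> [29, 21, 1, 11]
Final stack (bottom to top): [29, 21, 1, 11]


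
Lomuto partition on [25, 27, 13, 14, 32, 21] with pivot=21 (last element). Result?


Elements <= 21 go left of pivot.
Result: [13, 14, 21, 27, 32, 25], pivot at index 2


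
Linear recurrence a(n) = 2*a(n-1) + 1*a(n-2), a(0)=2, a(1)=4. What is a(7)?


Build bottom-up:
...a(5)=140, a(6)=338, a(7)=2*338+1*140=816


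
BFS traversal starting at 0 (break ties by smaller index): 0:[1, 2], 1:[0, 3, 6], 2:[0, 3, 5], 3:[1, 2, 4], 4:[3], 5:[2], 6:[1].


BFS queue: start with [0]
Visit order: [0, 1, 2, 3, 6, 5, 4]


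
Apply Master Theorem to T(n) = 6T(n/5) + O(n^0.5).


a=6, b=5, c=0.5. log_5(6)=1.113 > c=0.5. Case 1: O(n^log_b(a)) = O(n^1.113)
Complexity: O(n^1.113)


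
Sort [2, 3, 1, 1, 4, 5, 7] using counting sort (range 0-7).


Count array: [0, 2, 1, 1, 1, 1, 0, 1]
Reconstruct: [1, 1, 2, 3, 4, 5, 7]


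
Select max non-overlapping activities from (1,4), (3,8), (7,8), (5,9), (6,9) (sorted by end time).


Greedy: pick earliest-ending, then skip overlaps.
Selected (2 activities): [(1, 4), (7, 8)]


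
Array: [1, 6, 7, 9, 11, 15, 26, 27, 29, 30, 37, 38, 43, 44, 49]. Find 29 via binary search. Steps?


Search for 29:
[0,14] mid=7 arr[7]=27
[8,14] mid=11 arr[11]=38
[8,10] mid=9 arr[9]=30
[8,8] mid=8 arr[8]=29
Total: 4 comparisons


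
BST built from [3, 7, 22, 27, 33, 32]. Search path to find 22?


BST root = 3
Search for 22: compare at each node
Path: [3, 7, 22]


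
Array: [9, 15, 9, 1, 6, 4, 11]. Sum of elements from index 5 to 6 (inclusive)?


Prefix sums: [0, 9, 24, 33, 34, 40, 44, 55]
Sum[5..6] = prefix[7] - prefix[5] = 55 - 40 = 15


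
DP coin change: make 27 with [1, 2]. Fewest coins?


dp[0]=0; dp[i]=1+min(dp[i-c] for c in coins)
...dp[22]=11, dp[23]=12, dp[24]=12, dp[25]=13, dp[26]=13, dp[27]=14
Minimum coins for 27 = 14


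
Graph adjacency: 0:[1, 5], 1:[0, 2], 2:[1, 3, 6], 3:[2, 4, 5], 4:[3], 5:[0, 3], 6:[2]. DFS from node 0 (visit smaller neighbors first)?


DFS stack-based: start with [0]
Visit order: [0, 1, 2, 3, 4, 5, 6]


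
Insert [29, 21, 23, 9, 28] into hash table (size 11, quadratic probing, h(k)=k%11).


Insertions: 29->slot 7; 21->slot 10; 23->slot 1; 9->slot 9; 28->slot 6
Table: [None, 23, None, None, None, None, 28, 29, None, 9, 21]


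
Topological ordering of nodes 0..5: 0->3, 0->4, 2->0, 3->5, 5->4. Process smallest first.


Kahn's algorithm, process smallest node first
Order: [1, 2, 0, 3, 5, 4]


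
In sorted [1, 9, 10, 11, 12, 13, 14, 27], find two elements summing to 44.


Two pointers: lo=0, hi=7
No pair sums to 44


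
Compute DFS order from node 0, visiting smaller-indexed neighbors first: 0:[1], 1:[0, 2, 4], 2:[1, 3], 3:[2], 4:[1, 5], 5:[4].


DFS stack-based: start with [0]
Visit order: [0, 1, 2, 3, 4, 5]


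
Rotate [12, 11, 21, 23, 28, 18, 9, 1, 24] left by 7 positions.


Left rotate by 7: [1, 24, 12, 11, 21, 23, 28, 18, 9]


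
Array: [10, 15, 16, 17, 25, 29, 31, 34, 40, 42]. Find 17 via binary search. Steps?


Search for 17:
[0,9] mid=4 arr[4]=25
[0,3] mid=1 arr[1]=15
[2,3] mid=2 arr[2]=16
[3,3] mid=3 arr[3]=17
Total: 4 comparisons


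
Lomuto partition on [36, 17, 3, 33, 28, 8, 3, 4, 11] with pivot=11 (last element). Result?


Elements <= 11 go left of pivot.
Result: [3, 8, 3, 4, 11, 17, 36, 33, 28], pivot at index 4


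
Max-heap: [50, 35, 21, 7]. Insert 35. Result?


Append 35: [50, 35, 21, 7, 35]
Bubble up: no swaps needed
Result: [50, 35, 21, 7, 35]


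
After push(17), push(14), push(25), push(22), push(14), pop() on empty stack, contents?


push(17) -> [17]
push(14) -> [17, 14]
push(25) -> [17, 14, 25]
push(22) -> [17, 14, 25, 22]
push(14) -> [17, 14, 25, 22, 14]
pop() returns 14 -> [17, 14, 25, 22]
Final stack (bottom to top): [17, 14, 25, 22]


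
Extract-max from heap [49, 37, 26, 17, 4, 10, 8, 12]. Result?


Max = 49
Replace root with last, heapify down
Resulting heap: [37, 17, 26, 12, 4, 10, 8]


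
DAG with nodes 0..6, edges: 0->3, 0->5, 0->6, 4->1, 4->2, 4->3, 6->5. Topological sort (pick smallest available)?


Kahn's algorithm, process smallest node first
Order: [0, 4, 1, 2, 3, 6, 5]


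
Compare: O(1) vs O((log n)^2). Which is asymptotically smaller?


constant grows slower than polylogarithmic
O(1) is asymptotically smaller; O((log n)^2) grows faster


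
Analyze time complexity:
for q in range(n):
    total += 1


Per nesting level: O(n) = O(n)
Complexity: O(n)


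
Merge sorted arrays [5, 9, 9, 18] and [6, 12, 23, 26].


Compare heads, take smaller each step.
Merged: [5, 6, 9, 9, 12, 18, 23, 26]


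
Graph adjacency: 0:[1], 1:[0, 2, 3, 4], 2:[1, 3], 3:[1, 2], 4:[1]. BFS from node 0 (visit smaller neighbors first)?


BFS queue: start with [0]
Visit order: [0, 1, 2, 3, 4]


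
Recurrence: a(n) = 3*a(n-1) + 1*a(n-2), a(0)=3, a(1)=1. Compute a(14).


Build bottom-up:
...a(12)=891723, a(13)=2945161, a(14)=3*2945161+1*891723=9727206


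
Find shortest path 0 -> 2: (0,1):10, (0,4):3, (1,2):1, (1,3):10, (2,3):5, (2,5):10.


Dijkstra from 0:
Distances: {0: 0, 1: 10, 2: 11, 3: 16, 4: 3, 5: 21}
Shortest distance to 2 = 11, path = [0, 1, 2]


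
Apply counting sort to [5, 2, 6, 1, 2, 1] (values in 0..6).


Count array: [0, 2, 2, 0, 0, 1, 1]
Reconstruct: [1, 1, 2, 2, 5, 6]


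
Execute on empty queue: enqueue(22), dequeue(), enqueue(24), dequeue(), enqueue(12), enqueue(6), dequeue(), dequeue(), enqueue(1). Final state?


enqueue(22) -> [22]
dequeue() returns 22 -> []
enqueue(24) -> [24]
dequeue() returns 24 -> []
enqueue(12) -> [12]
enqueue(6) -> [12, 6]
dequeue() returns 12 -> [6]
dequeue() returns 6 -> []
enqueue(1) -> [1]
Final queue (front to back): [1]


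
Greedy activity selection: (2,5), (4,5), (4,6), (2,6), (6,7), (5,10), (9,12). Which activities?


Greedy: pick earliest-ending, then skip overlaps.
Selected (3 activities): [(2, 5), (6, 7), (9, 12)]


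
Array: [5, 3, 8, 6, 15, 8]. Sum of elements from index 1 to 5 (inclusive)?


Prefix sums: [0, 5, 8, 16, 22, 37, 45]
Sum[1..5] = prefix[6] - prefix[1] = 45 - 5 = 40


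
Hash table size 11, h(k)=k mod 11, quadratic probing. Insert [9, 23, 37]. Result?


Insertions: 9->slot 9; 23->slot 1; 37->slot 4
Table: [None, 23, None, None, 37, None, None, None, None, 9, None]


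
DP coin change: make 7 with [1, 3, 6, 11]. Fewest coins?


dp[0]=0; dp[i]=1+min(dp[i-c] for c in coins)
...dp[2]=2, dp[3]=1, dp[4]=2, dp[5]=3, dp[6]=1, dp[7]=2
Minimum coins for 7 = 2


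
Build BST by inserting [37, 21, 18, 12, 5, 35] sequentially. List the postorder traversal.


Root = 37; build tree by BST insertion.
Postorder traversal: [5, 12, 18, 35, 21, 37]


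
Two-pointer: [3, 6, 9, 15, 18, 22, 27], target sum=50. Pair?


Two pointers: lo=0, hi=6
No pair sums to 50


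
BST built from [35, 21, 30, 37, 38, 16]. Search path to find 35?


BST root = 35
Search for 35: compare at each node
Path: [35]


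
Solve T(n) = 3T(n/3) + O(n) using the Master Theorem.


a=3, b=3, c=1. log_3(3)=1 = c=1. Case 2: O(n^c log n) = O(n log n)
Complexity: O(n log n)


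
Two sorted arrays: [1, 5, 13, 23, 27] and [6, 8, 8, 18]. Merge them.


Compare heads, take smaller each step.
Merged: [1, 5, 6, 8, 8, 13, 18, 23, 27]


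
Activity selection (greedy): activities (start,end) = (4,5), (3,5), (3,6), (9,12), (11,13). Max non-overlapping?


Greedy: pick earliest-ending, then skip overlaps.
Selected (2 activities): [(4, 5), (9, 12)]


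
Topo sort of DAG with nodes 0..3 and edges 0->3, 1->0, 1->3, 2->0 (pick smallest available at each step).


Kahn's algorithm, process smallest node first
Order: [1, 2, 0, 3]


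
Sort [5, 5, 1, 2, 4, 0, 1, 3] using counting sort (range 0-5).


Count array: [1, 2, 1, 1, 1, 2]
Reconstruct: [0, 1, 1, 2, 3, 4, 5, 5]


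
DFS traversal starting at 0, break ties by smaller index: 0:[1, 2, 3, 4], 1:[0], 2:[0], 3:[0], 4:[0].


DFS stack-based: start with [0]
Visit order: [0, 1, 2, 3, 4]


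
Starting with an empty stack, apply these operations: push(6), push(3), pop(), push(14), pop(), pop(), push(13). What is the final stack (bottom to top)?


push(6) -> [6]
push(3) -> [6, 3]
pop() returns 3 -> [6]
push(14) -> [6, 14]
pop() returns 14 -> [6]
pop() returns 6 -> []
push(13) -> [13]
Final stack (bottom to top): [13]


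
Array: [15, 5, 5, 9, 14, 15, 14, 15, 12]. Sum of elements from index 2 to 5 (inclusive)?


Prefix sums: [0, 15, 20, 25, 34, 48, 63, 77, 92, 104]
Sum[2..5] = prefix[6] - prefix[2] = 63 - 20 = 43


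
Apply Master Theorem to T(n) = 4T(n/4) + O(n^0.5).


a=4, b=4, c=0.5. log_4(4)=1 > c=0.5. Case 1: O(n^log_b(a)) = O(n)
Complexity: O(n)


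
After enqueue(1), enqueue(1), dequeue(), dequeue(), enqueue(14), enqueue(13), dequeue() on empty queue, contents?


enqueue(1) -> [1]
enqueue(1) -> [1, 1]
dequeue() returns 1 -> [1]
dequeue() returns 1 -> []
enqueue(14) -> [14]
enqueue(13) -> [14, 13]
dequeue() returns 14 -> [13]
Final queue (front to back): [13]


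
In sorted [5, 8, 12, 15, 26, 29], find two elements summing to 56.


Two pointers: lo=0, hi=5
No pair sums to 56


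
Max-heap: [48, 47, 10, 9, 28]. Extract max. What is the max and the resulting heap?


Max = 48
Replace root with last, heapify down
Resulting heap: [47, 28, 10, 9]


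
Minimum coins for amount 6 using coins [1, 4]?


dp[0]=0; dp[i]=1+min(dp[i-c] for c in coins)
...dp[1]=1, dp[2]=2, dp[3]=3, dp[4]=1, dp[5]=2, dp[6]=3
Minimum coins for 6 = 3


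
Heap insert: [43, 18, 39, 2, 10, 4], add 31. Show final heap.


Append 31: [43, 18, 39, 2, 10, 4, 31]
Bubble up: no swaps needed
Result: [43, 18, 39, 2, 10, 4, 31]


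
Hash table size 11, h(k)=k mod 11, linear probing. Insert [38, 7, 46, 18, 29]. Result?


Insertions: 38->slot 5; 7->slot 7; 46->slot 2; 18->slot 8; 29->slot 9
Table: [None, None, 46, None, None, 38, None, 7, 18, 29, None]


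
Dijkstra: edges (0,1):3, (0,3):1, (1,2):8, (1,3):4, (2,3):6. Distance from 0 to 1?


Dijkstra from 0:
Distances: {0: 0, 1: 3, 2: 7, 3: 1}
Shortest distance to 1 = 3, path = [0, 1]


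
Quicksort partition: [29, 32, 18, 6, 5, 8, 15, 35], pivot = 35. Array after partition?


Elements <= 35 go left of pivot.
Result: [29, 32, 18, 6, 5, 8, 15, 35], pivot at index 7


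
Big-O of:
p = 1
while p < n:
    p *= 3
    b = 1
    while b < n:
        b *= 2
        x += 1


Per nesting level: O(log n) * O(log n) = O((log n)^2)
Complexity: O((log n)^2)


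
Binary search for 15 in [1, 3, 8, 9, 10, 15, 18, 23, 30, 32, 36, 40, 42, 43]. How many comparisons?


Search for 15:
[0,13] mid=6 arr[6]=18
[0,5] mid=2 arr[2]=8
[3,5] mid=4 arr[4]=10
[5,5] mid=5 arr[5]=15
Total: 4 comparisons


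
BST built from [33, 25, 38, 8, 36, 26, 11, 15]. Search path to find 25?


BST root = 33
Search for 25: compare at each node
Path: [33, 25]


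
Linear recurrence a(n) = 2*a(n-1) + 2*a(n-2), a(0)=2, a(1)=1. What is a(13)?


Build bottom-up:
...a(11)=45024, a(12)=123008, a(13)=2*123008+2*45024=336064


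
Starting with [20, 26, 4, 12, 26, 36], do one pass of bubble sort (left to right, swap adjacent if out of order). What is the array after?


After one pass: [20, 4, 12, 26, 26, 36]


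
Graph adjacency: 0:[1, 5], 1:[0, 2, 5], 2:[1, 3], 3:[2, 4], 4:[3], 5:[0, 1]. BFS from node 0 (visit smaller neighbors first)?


BFS queue: start with [0]
Visit order: [0, 1, 5, 2, 3, 4]


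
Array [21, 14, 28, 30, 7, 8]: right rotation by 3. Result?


Right rotate by 3: [30, 7, 8, 21, 14, 28]


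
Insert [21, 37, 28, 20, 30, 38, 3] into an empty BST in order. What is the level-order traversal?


Root = 21; build tree by BST insertion.
Level-Order traversal: [21, 20, 37, 3, 28, 38, 30]


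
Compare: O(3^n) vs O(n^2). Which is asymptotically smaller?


quadratic grows slower than exponential (base 3)
O(n^2) is asymptotically smaller; O(3^n) grows faster


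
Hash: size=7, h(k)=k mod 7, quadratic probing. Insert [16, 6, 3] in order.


Insertions: 16->slot 2; 6->slot 6; 3->slot 3
Table: [None, None, 16, 3, None, None, 6]


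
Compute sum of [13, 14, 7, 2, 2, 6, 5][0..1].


Prefix sums: [0, 13, 27, 34, 36, 38, 44, 49]
Sum[0..1] = prefix[2] - prefix[0] = 27 - 0 = 27


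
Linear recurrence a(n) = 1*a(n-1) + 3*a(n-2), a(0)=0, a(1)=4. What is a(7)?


Build bottom-up:
...a(5)=76, a(6)=160, a(7)=1*160+3*76=388


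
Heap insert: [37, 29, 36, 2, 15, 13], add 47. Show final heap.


Append 47: [37, 29, 36, 2, 15, 13, 47]
Bubble up: swap idx 6(47) with idx 2(36); swap idx 2(47) with idx 0(37)
Result: [47, 29, 37, 2, 15, 13, 36]


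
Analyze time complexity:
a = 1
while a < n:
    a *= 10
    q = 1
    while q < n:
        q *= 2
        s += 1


Per nesting level: O(log n) * O(log n) = O((log n)^2)
Complexity: O((log n)^2)


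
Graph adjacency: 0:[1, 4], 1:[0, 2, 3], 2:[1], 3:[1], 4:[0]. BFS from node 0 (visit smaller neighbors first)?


BFS queue: start with [0]
Visit order: [0, 1, 4, 2, 3]


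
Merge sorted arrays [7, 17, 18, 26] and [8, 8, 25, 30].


Compare heads, take smaller each step.
Merged: [7, 8, 8, 17, 18, 25, 26, 30]


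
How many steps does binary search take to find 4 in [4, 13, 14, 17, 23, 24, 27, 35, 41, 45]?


Search for 4:
[0,9] mid=4 arr[4]=23
[0,3] mid=1 arr[1]=13
[0,0] mid=0 arr[0]=4
Total: 3 comparisons


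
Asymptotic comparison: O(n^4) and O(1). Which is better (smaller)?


constant grows slower than quartic
O(1) is asymptotically smaller; O(n^4) grows faster


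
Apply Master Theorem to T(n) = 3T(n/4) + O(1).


a=3, b=4, c=0. log_4(3)=0.792 > c=0. Case 1: O(n^log_b(a)) = O(n^0.792)
Complexity: O(n^0.792)


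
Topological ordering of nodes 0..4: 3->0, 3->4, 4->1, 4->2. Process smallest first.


Kahn's algorithm, process smallest node first
Order: [3, 0, 4, 1, 2]


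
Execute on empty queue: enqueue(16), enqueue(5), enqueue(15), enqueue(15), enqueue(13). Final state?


enqueue(16) -> [16]
enqueue(5) -> [16, 5]
enqueue(15) -> [16, 5, 15]
enqueue(15) -> [16, 5, 15, 15]
enqueue(13) -> [16, 5, 15, 15, 13]
Final queue (front to back): [16, 5, 15, 15, 13]


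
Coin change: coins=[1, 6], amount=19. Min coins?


dp[0]=0; dp[i]=1+min(dp[i-c] for c in coins)
...dp[14]=4, dp[15]=5, dp[16]=6, dp[17]=7, dp[18]=3, dp[19]=4
Minimum coins for 19 = 4


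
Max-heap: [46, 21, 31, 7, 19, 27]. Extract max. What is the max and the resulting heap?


Max = 46
Replace root with last, heapify down
Resulting heap: [31, 21, 27, 7, 19]


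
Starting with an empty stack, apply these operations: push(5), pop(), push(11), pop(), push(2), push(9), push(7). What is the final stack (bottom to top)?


push(5) -> [5]
pop() returns 5 -> []
push(11) -> [11]
pop() returns 11 -> []
push(2) -> [2]
push(9) -> [2, 9]
push(7) -> [2, 9, 7]
Final stack (bottom to top): [2, 9, 7]


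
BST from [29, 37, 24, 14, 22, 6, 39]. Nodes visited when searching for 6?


BST root = 29
Search for 6: compare at each node
Path: [29, 24, 14, 6]


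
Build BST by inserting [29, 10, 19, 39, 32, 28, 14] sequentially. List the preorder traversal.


Root = 29; build tree by BST insertion.
Preorder traversal: [29, 10, 19, 14, 28, 39, 32]


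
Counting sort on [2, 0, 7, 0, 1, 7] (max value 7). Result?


Count array: [2, 1, 1, 0, 0, 0, 0, 2]
Reconstruct: [0, 0, 1, 2, 7, 7]


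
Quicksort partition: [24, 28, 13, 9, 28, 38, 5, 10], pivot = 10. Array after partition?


Elements <= 10 go left of pivot.
Result: [9, 5, 10, 24, 28, 38, 28, 13], pivot at index 2


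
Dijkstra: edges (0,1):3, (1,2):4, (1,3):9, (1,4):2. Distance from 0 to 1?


Dijkstra from 0:
Distances: {0: 0, 1: 3, 2: 7, 3: 12, 4: 5}
Shortest distance to 1 = 3, path = [0, 1]


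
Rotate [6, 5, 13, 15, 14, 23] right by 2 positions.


Right rotate by 2: [14, 23, 6, 5, 13, 15]


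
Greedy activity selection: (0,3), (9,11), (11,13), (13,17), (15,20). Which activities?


Greedy: pick earliest-ending, then skip overlaps.
Selected (4 activities): [(0, 3), (9, 11), (11, 13), (13, 17)]


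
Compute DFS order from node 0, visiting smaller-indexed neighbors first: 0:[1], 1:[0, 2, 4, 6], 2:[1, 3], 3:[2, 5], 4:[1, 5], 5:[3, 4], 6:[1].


DFS stack-based: start with [0]
Visit order: [0, 1, 2, 3, 5, 4, 6]


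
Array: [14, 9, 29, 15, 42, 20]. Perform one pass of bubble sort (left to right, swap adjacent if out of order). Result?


After one pass: [9, 14, 15, 29, 20, 42]


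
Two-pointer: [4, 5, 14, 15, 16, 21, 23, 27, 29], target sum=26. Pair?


Two pointers: lo=0, hi=8
Found pair: (5, 21) summing to 26


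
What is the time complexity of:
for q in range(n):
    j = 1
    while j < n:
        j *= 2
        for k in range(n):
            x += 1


Per nesting level: O(n) * O(log n) * O(n) = O(n^2 log n)
Complexity: O(n^2 log n)


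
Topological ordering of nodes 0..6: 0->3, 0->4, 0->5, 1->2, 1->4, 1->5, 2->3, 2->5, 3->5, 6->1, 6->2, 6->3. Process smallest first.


Kahn's algorithm, process smallest node first
Order: [0, 6, 1, 2, 3, 4, 5]


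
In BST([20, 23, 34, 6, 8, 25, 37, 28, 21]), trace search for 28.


BST root = 20
Search for 28: compare at each node
Path: [20, 23, 34, 25, 28]


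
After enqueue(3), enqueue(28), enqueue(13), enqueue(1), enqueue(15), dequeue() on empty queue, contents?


enqueue(3) -> [3]
enqueue(28) -> [3, 28]
enqueue(13) -> [3, 28, 13]
enqueue(1) -> [3, 28, 13, 1]
enqueue(15) -> [3, 28, 13, 1, 15]
dequeue() returns 3 -> [28, 13, 1, 15]
Final queue (front to back): [28, 13, 1, 15]


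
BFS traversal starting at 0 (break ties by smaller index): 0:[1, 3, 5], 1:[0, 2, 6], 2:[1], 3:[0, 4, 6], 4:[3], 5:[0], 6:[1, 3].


BFS queue: start with [0]
Visit order: [0, 1, 3, 5, 2, 6, 4]


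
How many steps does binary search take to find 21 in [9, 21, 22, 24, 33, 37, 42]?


Search for 21:
[0,6] mid=3 arr[3]=24
[0,2] mid=1 arr[1]=21
Total: 2 comparisons


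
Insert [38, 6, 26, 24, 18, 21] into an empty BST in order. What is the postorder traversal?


Root = 38; build tree by BST insertion.
Postorder traversal: [21, 18, 24, 26, 6, 38]


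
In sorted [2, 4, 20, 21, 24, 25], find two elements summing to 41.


Two pointers: lo=0, hi=5
Found pair: (20, 21) summing to 41


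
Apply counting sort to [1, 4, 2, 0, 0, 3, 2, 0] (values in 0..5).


Count array: [3, 1, 2, 1, 1, 0]
Reconstruct: [0, 0, 0, 1, 2, 2, 3, 4]


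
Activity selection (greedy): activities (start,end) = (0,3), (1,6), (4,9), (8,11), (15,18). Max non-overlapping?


Greedy: pick earliest-ending, then skip overlaps.
Selected (3 activities): [(0, 3), (4, 9), (15, 18)]


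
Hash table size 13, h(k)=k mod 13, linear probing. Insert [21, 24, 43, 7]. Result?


Insertions: 21->slot 8; 24->slot 11; 43->slot 4; 7->slot 7
Table: [None, None, None, None, 43, None, None, 7, 21, None, None, 24, None]


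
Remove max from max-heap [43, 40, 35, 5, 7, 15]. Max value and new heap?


Max = 43
Replace root with last, heapify down
Resulting heap: [40, 15, 35, 5, 7]


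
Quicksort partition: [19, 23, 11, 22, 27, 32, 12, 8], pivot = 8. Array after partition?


Elements <= 8 go left of pivot.
Result: [8, 23, 11, 22, 27, 32, 12, 19], pivot at index 0


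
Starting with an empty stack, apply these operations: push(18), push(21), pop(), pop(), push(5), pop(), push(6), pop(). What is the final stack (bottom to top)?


push(18) -> [18]
push(21) -> [18, 21]
pop() returns 21 -> [18]
pop() returns 18 -> []
push(5) -> [5]
pop() returns 5 -> []
push(6) -> [6]
pop() returns 6 -> []
Final stack (bottom to top): []


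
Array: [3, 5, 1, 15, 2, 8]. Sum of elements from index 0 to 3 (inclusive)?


Prefix sums: [0, 3, 8, 9, 24, 26, 34]
Sum[0..3] = prefix[4] - prefix[0] = 24 - 0 = 24


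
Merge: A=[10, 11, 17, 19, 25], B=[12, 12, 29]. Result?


Compare heads, take smaller each step.
Merged: [10, 11, 12, 12, 17, 19, 25, 29]


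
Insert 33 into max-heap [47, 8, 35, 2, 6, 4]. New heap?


Append 33: [47, 8, 35, 2, 6, 4, 33]
Bubble up: no swaps needed
Result: [47, 8, 35, 2, 6, 4, 33]


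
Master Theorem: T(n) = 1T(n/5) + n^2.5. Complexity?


a=1, b=5, c=2.5. log_5(1)=0 < c=2.5. Case 3: O(n^c) = O(n^2.500)
Complexity: O(n^2.500)


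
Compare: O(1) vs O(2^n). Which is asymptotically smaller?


constant grows slower than exponential
O(1) is asymptotically smaller; O(2^n) grows faster


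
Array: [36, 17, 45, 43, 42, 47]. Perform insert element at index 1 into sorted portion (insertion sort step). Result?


After one pass: [17, 36, 45, 43, 42, 47]


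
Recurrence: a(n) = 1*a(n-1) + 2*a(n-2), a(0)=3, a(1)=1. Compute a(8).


Build bottom-up:
...a(6)=87, a(7)=169, a(8)=1*169+2*87=343


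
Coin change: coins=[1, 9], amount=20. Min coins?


dp[0]=0; dp[i]=1+min(dp[i-c] for c in coins)
...dp[15]=7, dp[16]=8, dp[17]=9, dp[18]=2, dp[19]=3, dp[20]=4
Minimum coins for 20 = 4


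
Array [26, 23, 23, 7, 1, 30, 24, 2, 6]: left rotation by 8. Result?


Left rotate by 8: [6, 26, 23, 23, 7, 1, 30, 24, 2]


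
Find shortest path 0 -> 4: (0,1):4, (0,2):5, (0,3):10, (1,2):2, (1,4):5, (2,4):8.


Dijkstra from 0:
Distances: {0: 0, 1: 4, 2: 5, 3: 10, 4: 9}
Shortest distance to 4 = 9, path = [0, 1, 4]


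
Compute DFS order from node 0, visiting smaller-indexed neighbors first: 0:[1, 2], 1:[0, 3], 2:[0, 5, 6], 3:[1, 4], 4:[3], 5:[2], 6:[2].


DFS stack-based: start with [0]
Visit order: [0, 1, 3, 4, 2, 5, 6]


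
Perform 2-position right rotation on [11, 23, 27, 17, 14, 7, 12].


Right rotate by 2: [7, 12, 11, 23, 27, 17, 14]


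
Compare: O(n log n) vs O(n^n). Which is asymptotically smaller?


linearithmic grows slower than n^n
O(n log n) is asymptotically smaller; O(n^n) grows faster


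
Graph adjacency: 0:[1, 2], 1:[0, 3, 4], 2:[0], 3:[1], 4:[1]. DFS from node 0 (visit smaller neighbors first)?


DFS stack-based: start with [0]
Visit order: [0, 1, 3, 4, 2]


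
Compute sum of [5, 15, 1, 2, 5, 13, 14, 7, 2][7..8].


Prefix sums: [0, 5, 20, 21, 23, 28, 41, 55, 62, 64]
Sum[7..8] = prefix[9] - prefix[7] = 64 - 55 = 9


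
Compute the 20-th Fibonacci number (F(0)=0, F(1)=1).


F(n)=F(n-1)+F(n-2)
...F(18)=2584, F(19)=4181, F(20)=6765


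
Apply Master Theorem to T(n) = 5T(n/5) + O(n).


a=5, b=5, c=1. log_5(5)=1 = c=1. Case 2: O(n^c log n) = O(n log n)
Complexity: O(n log n)


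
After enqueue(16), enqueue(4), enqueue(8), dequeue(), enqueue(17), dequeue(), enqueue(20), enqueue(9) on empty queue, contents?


enqueue(16) -> [16]
enqueue(4) -> [16, 4]
enqueue(8) -> [16, 4, 8]
dequeue() returns 16 -> [4, 8]
enqueue(17) -> [4, 8, 17]
dequeue() returns 4 -> [8, 17]
enqueue(20) -> [8, 17, 20]
enqueue(9) -> [8, 17, 20, 9]
Final queue (front to back): [8, 17, 20, 9]


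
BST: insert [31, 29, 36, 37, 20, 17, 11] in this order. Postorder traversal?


Root = 31; build tree by BST insertion.
Postorder traversal: [11, 17, 20, 29, 37, 36, 31]


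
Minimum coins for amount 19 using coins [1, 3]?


dp[0]=0; dp[i]=1+min(dp[i-c] for c in coins)
...dp[14]=6, dp[15]=5, dp[16]=6, dp[17]=7, dp[18]=6, dp[19]=7
Minimum coins for 19 = 7


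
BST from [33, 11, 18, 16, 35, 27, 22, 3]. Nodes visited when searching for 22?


BST root = 33
Search for 22: compare at each node
Path: [33, 11, 18, 27, 22]


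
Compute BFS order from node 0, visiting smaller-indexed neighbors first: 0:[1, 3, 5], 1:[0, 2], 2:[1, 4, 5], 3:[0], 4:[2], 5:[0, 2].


BFS queue: start with [0]
Visit order: [0, 1, 3, 5, 2, 4]


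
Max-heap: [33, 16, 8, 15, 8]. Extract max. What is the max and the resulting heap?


Max = 33
Replace root with last, heapify down
Resulting heap: [16, 15, 8, 8]


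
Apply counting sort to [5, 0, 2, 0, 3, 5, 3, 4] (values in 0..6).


Count array: [2, 0, 1, 2, 1, 2, 0]
Reconstruct: [0, 0, 2, 3, 3, 4, 5, 5]


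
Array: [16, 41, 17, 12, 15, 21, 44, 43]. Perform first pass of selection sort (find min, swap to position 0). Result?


After one pass: [12, 41, 17, 16, 15, 21, 44, 43]


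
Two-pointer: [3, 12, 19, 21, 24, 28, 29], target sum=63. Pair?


Two pointers: lo=0, hi=6
No pair sums to 63


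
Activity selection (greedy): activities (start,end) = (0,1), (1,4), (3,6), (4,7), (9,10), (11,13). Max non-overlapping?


Greedy: pick earliest-ending, then skip overlaps.
Selected (5 activities): [(0, 1), (1, 4), (4, 7), (9, 10), (11, 13)]


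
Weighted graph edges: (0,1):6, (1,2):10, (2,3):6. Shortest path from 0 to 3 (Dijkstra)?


Dijkstra from 0:
Distances: {0: 0, 1: 6, 2: 16, 3: 22}
Shortest distance to 3 = 22, path = [0, 1, 2, 3]


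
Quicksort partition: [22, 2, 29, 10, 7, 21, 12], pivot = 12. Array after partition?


Elements <= 12 go left of pivot.
Result: [2, 10, 7, 12, 29, 21, 22], pivot at index 3


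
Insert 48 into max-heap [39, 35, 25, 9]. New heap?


Append 48: [39, 35, 25, 9, 48]
Bubble up: swap idx 4(48) with idx 1(35); swap idx 1(48) with idx 0(39)
Result: [48, 39, 25, 9, 35]


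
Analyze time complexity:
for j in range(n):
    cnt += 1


Per nesting level: O(n) = O(n)
Complexity: O(n)


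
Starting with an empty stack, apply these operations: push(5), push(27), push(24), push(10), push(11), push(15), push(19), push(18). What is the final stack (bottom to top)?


push(5) -> [5]
push(27) -> [5, 27]
push(24) -> [5, 27, 24]
push(10) -> [5, 27, 24, 10]
push(11) -> [5, 27, 24, 10, 11]
push(15) -> [5, 27, 24, 10, 11, 15]
push(19) -> [5, 27, 24, 10, 11, 15, 19]
push(18) -> [5, 27, 24, 10, 11, 15, 19, 18]
Final stack (bottom to top): [5, 27, 24, 10, 11, 15, 19, 18]


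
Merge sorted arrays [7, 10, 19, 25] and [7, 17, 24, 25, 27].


Compare heads, take smaller each step.
Merged: [7, 7, 10, 17, 19, 24, 25, 25, 27]


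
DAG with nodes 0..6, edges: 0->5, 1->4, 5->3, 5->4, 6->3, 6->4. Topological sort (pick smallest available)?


Kahn's algorithm, process smallest node first
Order: [0, 1, 2, 5, 6, 3, 4]


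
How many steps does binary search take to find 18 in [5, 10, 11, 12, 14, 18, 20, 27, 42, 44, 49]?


Search for 18:
[0,10] mid=5 arr[5]=18
Total: 1 comparisons


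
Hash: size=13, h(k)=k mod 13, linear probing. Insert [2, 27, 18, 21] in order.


Insertions: 2->slot 2; 27->slot 1; 18->slot 5; 21->slot 8
Table: [None, 27, 2, None, None, 18, None, None, 21, None, None, None, None]


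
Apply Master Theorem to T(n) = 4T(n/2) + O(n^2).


a=4, b=2, c=2. log_2(4)=2 = c=2. Case 2: O(n^c log n) = O(n^2 log n)
Complexity: O(n^2 log n)


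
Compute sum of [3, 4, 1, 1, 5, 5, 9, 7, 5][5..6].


Prefix sums: [0, 3, 7, 8, 9, 14, 19, 28, 35, 40]
Sum[5..6] = prefix[7] - prefix[5] = 28 - 14 = 14


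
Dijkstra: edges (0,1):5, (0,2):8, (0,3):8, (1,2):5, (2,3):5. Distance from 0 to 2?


Dijkstra from 0:
Distances: {0: 0, 1: 5, 2: 8, 3: 8}
Shortest distance to 2 = 8, path = [0, 2]


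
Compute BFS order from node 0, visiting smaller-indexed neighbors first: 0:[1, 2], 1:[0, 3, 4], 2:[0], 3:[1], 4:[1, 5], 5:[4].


BFS queue: start with [0]
Visit order: [0, 1, 2, 3, 4, 5]


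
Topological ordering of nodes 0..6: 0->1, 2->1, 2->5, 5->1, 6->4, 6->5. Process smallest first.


Kahn's algorithm, process smallest node first
Order: [0, 2, 3, 6, 4, 5, 1]


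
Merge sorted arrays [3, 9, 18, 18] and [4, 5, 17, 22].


Compare heads, take smaller each step.
Merged: [3, 4, 5, 9, 17, 18, 18, 22]


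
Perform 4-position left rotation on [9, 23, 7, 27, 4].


Left rotate by 4: [4, 9, 23, 7, 27]


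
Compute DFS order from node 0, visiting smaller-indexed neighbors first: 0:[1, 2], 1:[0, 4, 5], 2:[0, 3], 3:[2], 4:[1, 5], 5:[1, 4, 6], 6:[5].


DFS stack-based: start with [0]
Visit order: [0, 1, 4, 5, 6, 2, 3]


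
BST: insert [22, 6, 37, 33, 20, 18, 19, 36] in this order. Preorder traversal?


Root = 22; build tree by BST insertion.
Preorder traversal: [22, 6, 20, 18, 19, 37, 33, 36]


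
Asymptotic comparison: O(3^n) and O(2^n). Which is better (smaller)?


exponential grows slower than exponential (base 3)
O(2^n) is asymptotically smaller; O(3^n) grows faster


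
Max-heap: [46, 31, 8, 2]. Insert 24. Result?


Append 24: [46, 31, 8, 2, 24]
Bubble up: no swaps needed
Result: [46, 31, 8, 2, 24]


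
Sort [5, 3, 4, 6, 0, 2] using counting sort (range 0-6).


Count array: [1, 0, 1, 1, 1, 1, 1]
Reconstruct: [0, 2, 3, 4, 5, 6]


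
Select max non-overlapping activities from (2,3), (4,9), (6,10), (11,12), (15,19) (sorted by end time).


Greedy: pick earliest-ending, then skip overlaps.
Selected (4 activities): [(2, 3), (4, 9), (11, 12), (15, 19)]


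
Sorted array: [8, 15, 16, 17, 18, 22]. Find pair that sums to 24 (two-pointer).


Two pointers: lo=0, hi=5
Found pair: (8, 16) summing to 24


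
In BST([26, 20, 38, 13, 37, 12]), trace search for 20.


BST root = 26
Search for 20: compare at each node
Path: [26, 20]
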